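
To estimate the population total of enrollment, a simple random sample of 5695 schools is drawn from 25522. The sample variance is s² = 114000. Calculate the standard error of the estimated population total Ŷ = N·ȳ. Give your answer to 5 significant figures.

100640

Var(Ŷ) = N²·Var(ȳ) = N²·(1 − n/N)·s²/n.
f = 5695/25522 = 0.22314082; Var(ȳ) = 0.77685918·114000/5695 = 15.550825.
Var(Ŷ) = 25522² · 15.550825 = 1.012938 × 10^10.
SE(Ŷ) = √(1.012938 × 10^10) = 100640.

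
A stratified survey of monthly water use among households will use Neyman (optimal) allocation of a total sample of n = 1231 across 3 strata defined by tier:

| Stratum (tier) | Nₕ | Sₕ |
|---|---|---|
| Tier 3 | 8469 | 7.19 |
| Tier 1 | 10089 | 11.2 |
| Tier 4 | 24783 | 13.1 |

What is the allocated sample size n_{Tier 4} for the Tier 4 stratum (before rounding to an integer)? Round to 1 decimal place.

801.6

Neyman allocation: nₕ = n·NₕSₕ / Σⱼ NⱼSⱼ.
Σ NⱼSⱼ = 8469·7.19 + 10089·11.2 + 24783·13.1 = 498546.21.
n_{Tier 4} = 1231·24783·13.1 / 498546.21 = 801.6.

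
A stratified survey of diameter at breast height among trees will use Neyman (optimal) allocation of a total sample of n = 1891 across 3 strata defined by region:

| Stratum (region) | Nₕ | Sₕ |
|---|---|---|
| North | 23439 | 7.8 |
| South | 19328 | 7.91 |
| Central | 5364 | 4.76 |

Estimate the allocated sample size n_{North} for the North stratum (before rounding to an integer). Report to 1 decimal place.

957.0

Neyman allocation: nₕ = n·NₕSₕ / Σⱼ NⱼSⱼ.
Σ NⱼSⱼ = 23439·7.8 + 19328·7.91 + 5364·4.76 = 361241.32.
n_{North} = 1891·23439·7.8 / 361241.32 = 957.0.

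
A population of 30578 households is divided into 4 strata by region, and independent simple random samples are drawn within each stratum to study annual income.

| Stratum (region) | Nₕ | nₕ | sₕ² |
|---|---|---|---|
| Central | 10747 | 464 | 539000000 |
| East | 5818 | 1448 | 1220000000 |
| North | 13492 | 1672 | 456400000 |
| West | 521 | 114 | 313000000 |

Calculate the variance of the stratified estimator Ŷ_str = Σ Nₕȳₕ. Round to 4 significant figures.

1.939 × 10^14

Var(Ŷ_str) = Σₕ Nₕ²(1 − fₕ)sₕ²/nₕ.
Central: 10747²·(1 − 464/10747)·539000000/464 = 1.2837424 × 10^14.
East: 5818²·(1 − 1448/5818)·1220000000/1448 = 2.142133 × 10^13.
North: 13492²·(1 − 1672/13492)·456400000/1672 = 4.3531454 × 10^13.
West: 521²·(1 − 114/521)·313000000/114 = 5.8219922 × 10^11.
Sum = 1.9390922 × 10^14.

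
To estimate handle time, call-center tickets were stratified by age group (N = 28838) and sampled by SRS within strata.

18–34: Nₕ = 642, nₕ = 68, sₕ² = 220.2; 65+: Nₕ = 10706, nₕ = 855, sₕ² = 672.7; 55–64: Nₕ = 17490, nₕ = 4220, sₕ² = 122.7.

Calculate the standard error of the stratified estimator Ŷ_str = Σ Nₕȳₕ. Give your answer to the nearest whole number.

9535

Var(Ŷ_str) = Σₕ Nₕ²(1 − fₕ)sₕ²/nₕ.
18–34: 642²·(1 − 68/642)·220.2/68 = 1.1933156 × 10^6.
65+: 10706²·(1 − 855/10706)·672.7/855 = 8.2977982 × 10^7.
55–64: 17490²·(1 − 4220/17490)·122.7/4220 = 6.7482761 × 10^6.
Sum = 9.0919574 × 10^7.
SE = √(9.0919574 × 10^7) = 9535.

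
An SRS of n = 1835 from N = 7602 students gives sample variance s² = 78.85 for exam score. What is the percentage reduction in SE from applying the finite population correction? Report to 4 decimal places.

f = n/N = 1835/7602 = 0.24138385.
SE_no-fpc = √(s²/n) = 0.20729213; SE_fpc = √((1−f)s²/n) = 0.18054849.
Ratio = √(1−f) = 0.87098574. Reduction = 100·(1 − 0.87098574) = 12.9014%.

12.9014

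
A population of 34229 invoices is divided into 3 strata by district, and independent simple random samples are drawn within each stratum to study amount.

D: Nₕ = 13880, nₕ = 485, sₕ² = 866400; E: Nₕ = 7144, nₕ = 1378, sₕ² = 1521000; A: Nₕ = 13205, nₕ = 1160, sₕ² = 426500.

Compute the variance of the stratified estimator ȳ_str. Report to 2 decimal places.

372.20

Var(ȳ_str) = Σₕ Wₕ²(1 − fₕ)sₕ²/nₕ with Wₕ = Nₕ/N, N = 34229.
D: Wₕ = 0.40550410; term = 0.40550410²·(1 − 0.03494236)·866400/485 = 283.47872.
E: Wₕ = 0.20871191; term = 0.20871191²·(1 − 0.19288914)·1521000/1378 = 38.806784.
A: Wₕ = 0.38578398; term = 0.38578398²·(1 − 0.08784551)·426500/1160 = 49.913478.
Sum = 372.19898.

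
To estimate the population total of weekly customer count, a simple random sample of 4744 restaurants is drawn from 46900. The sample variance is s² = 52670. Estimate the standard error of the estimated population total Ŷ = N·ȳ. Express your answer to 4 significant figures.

Var(Ŷ) = N²·Var(ȳ) = N²·(1 − n/N)·s²/n.
f = 4744/46900 = 0.10115139; Var(ȳ) = 0.89884861·52670/4744 = 9.9794175.
Var(Ŷ) = 46900² · 9.9794175 = 2.1950827 × 10^10.
SE(Ŷ) = √(2.1950827 × 10^10) = 148200.

148200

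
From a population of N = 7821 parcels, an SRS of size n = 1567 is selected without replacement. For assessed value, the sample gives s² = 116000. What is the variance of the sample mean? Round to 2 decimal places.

59.19

Under SRS without replacement, Var(ȳ) = (1 − f)·s²/n with f = n/N = 1567/7821 = 0.20035801.
Var(ȳ) = (1 − 0.20035801)·116000/1567 = 0.79964199·74.026803 = 59.19494.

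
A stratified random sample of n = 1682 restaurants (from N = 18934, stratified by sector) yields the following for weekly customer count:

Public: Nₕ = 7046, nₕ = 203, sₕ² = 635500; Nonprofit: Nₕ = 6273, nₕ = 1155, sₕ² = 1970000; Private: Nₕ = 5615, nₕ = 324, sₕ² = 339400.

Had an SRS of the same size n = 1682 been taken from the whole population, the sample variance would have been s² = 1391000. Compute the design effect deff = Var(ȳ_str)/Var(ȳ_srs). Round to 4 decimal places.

Var(ȳ_str) = Σ Wₕ²(1−fₕ)sₕ²/nₕ with Wₕ = Nₕ/18934:
  Public: (7046/18934)²·(1−203/7046)·635500/203 = 421.04058
  Nonprofit: (6273/18934)²·(1−1155/6273)·1970000/1155 = 152.74784
  Private: (5615/18934)²·(1−324/5615)·339400/324 = 86.80997
  → Var(ȳ_str) = 660.59839.
Var(ȳ_srs) = (1 − 1682/18934)·1391000/1682 = 753.52595.
deff = 660.59839 / 753.52595 = 0.8767.

0.8767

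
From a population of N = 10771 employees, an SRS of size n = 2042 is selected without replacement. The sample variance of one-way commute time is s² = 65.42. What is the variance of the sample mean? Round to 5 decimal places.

Under SRS without replacement, Var(ȳ) = (1 − f)·s²/n with f = n/N = 2042/10771 = 0.18958314.
Var(ȳ) = (1 − 0.18958314)·65.42/2042 = 0.81041686·0.032037218 = 0.025963502.

0.02596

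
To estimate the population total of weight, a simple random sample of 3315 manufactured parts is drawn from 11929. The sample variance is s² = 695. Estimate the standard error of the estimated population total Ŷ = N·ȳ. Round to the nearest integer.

4641

Var(Ŷ) = N²·Var(ȳ) = N²·(1 − n/N)·s²/n.
f = 3315/11929 = 0.27789421; Var(ȳ) = 0.72210579·695/3315 = 0.15139171.
Var(Ŷ) = 11929² · 0.15139171 = 2.1543198 × 10^7.
SE(Ŷ) = √(2.1543198 × 10^7) = 4641.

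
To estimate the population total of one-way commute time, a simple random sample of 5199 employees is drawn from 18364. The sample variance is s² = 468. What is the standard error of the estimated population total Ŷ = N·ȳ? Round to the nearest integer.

4665

Var(Ŷ) = N²·Var(ȳ) = N²·(1 − n/N)·s²/n.
f = 5199/18364 = 0.28310826; Var(ȳ) = 0.71689174·468/5199 = 0.064532667.
Var(Ŷ) = 18364² · 0.064532667 = 2.176277 × 10^7.
SE(Ŷ) = √(2.176277 × 10^7) = 4665.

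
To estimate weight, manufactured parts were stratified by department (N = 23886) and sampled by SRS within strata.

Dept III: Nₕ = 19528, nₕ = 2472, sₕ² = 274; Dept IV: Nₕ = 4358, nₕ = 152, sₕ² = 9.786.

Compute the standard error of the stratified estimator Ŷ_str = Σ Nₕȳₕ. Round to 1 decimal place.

6172.4

Var(Ŷ_str) = Σₕ Nₕ²(1 − fₕ)sₕ²/nₕ.
Dept III: 19528²·(1 − 2472/19528)·274/2472 = 3.6917905 × 10^7.
Dept IV: 4358²·(1 − 152/4358)·9.786/152 = 1.1800981 × 10^6.
Sum = 3.8098003 × 10^7.
SE = √(3.8098003 × 10^7) = 6172.4.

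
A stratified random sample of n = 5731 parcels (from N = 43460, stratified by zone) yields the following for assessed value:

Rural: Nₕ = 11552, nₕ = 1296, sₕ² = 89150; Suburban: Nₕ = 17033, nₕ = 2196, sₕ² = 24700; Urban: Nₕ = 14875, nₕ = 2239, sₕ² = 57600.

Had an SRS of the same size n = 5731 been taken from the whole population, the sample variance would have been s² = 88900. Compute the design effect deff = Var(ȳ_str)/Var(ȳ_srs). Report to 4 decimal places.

0.6223

Var(ȳ_str) = Σ Wₕ²(1−fₕ)sₕ²/nₕ with Wₕ = Nₕ/43460:
  Rural: (11552/43460)²·(1−1296/11552)·89150/1296 = 4.3149135
  Suburban: (17033/43460)²·(1−2196/17033)·24700/2196 = 1.5049512
  Urban: (14875/43460)²·(1−2239/14875)·57600/2239 = 2.5600918
  → Var(ȳ_str) = 8.3799565.
Var(ȳ_srs) = (1 − 5731/43460)·88900/5731 = 13.466568.
deff = 8.3799565 / 13.466568 = 0.6223.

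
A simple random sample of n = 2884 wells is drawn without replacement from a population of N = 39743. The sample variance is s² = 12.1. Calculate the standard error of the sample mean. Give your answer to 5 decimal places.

0.06238

Under SRS without replacement, Var(ȳ) = (1 − f)·s²/n with f = n/N = 2884/39743 = 0.07256624.
Var(ȳ) = (1 − 0.07256624)·12.1/2884 = 0.92743376·0.0041955617 = 0.0038911056.
SE(ȳ) = √(0.0038911056) = 0.06238.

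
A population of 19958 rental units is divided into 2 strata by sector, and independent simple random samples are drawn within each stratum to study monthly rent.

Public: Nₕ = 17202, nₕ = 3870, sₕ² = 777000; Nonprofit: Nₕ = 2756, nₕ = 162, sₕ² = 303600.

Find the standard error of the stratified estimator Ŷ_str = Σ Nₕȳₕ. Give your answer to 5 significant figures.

Var(Ŷ_str) = Σₕ Nₕ²(1 − fₕ)sₕ²/nₕ.
Public: 17202²·(1 − 3870/17202)·777000/3870 = 4.6045193 × 10^10.
Nonprofit: 2756²·(1 − 162/2756)·303600/162 = 1.3397875 × 10^10.
Sum = 5.9443068 × 10^10.
SE = √(5.9443068 × 10^10) = 243810.

243810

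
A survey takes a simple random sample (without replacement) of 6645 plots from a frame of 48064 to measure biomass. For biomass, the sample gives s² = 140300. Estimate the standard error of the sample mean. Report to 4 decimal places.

Under SRS without replacement, Var(ȳ) = (1 − f)·s²/n with f = n/N = 6645/48064 = 0.13825316.
Var(ȳ) = (1 − 0.13825316)·140300/6645 = 0.86174684·21.113619 = 18.194595.
SE(ȳ) = √(18.194595) = 4.2655.

4.2655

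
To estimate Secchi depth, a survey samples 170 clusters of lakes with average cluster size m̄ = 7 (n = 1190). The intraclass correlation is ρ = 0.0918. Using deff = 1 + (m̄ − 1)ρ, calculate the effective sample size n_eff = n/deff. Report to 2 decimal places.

deff = 1 + (7 − 1)·0.0918 = 1 + 0.5508 = 1.5508.
n_eff = 1190 / 1.5508 = 767.35.

767.35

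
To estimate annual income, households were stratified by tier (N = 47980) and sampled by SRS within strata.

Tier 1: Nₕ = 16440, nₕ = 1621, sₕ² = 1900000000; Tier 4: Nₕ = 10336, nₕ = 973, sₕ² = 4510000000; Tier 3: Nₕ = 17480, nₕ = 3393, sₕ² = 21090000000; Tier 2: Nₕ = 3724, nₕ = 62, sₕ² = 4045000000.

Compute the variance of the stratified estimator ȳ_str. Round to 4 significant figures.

Var(ȳ_str) = Σₕ Wₕ²(1 − fₕ)sₕ²/nₕ with Wₕ = Nₕ/N, N = 47980.
Tier 1: Wₕ = 0.34264277; term = 0.34264277²·(1 − 0.09860097)·1900000000/1621 = 124042.59.
Tier 4: Wₕ = 0.21542309; term = 0.21542309²·(1 − 0.09413700)·4510000000/973 = 194854.63.
Tier 3: Wₕ = 0.36431847; term = 0.36431847²·(1 − 0.19410755)·21090000000/3393 = 664863.02.
Tier 2: Wₕ = 0.07761567; term = 0.07761567²·(1 − 0.01664876)·4045000000/62 = 386486.53.
Sum = 1.3702468 × 10^6.

1.370 × 10^6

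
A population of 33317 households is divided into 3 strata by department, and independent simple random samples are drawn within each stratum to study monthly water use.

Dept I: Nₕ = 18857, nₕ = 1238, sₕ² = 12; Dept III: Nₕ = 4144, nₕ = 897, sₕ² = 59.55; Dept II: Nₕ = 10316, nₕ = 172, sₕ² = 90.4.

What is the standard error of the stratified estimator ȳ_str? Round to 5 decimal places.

0.23077

Var(ȳ_str) = Σₕ Wₕ²(1 − fₕ)sₕ²/nₕ with Wₕ = Nₕ/N, N = 33317.
Dept I: Wₕ = 0.56598733; term = 0.56598733²·(1 − 0.06565201)·12/1238 = 0.0029012335.
Dept III: Wₕ = 0.12438095; term = 0.12438095²·(1 − 0.21645753)·59.55/897 = 8.047474 × 10^-4.
Dept II: Wₕ = 0.30963172; term = 0.30963172²·(1 − 0.01667313)·90.4/172 = 0.049548302.
Sum = 0.053254283.
SE = √(0.053254283) = 0.23077.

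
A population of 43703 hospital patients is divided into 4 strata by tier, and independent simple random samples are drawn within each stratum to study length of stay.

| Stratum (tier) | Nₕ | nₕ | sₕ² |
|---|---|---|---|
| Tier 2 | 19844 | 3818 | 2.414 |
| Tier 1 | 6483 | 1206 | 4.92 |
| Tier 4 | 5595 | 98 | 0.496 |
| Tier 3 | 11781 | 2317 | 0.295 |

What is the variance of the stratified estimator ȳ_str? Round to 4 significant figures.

Var(ȳ_str) = Σₕ Wₕ²(1 − fₕ)sₕ²/nₕ with Wₕ = Nₕ/N, N = 43703.
Tier 2: Wₕ = 0.45406494; term = 0.45406494²·(1 − 0.19240073)·2.414/3818 = 1.0527693 × 10^-4.
Tier 1: Wₕ = 0.14834222; term = 0.14834222²·(1 − 0.18602499)·4.92/1206 = 7.3073248 × 10^-5.
Tier 4: Wₕ = 0.12802325; term = 0.12802325²·(1 − 0.01751564)·0.496/98 = 8.1500248 × 10^-5.
Tier 3: Wₕ = 0.26956959; term = 0.26956959²·(1 − 0.19667261)·0.295/2317 = 7.4324222 × 10^-6.
Sum = 2.6728285 × 10^-4.

2.673 × 10^-4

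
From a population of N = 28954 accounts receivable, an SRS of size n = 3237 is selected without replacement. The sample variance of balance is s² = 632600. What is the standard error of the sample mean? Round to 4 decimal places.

13.1750

Under SRS without replacement, Var(ȳ) = (1 − f)·s²/n with f = n/N = 3237/28954 = 0.11179802.
Var(ȳ) = (1 − 0.11179802)·632600/3237 = 0.88820198·195.42787 = 173.57942.
SE(ȳ) = √(173.57942) = 13.1750.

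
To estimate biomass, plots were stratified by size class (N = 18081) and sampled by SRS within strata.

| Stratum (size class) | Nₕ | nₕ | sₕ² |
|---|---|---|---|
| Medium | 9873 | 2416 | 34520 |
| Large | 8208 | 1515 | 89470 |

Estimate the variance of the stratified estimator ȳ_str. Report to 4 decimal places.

Var(ȳ_str) = Σₕ Wₕ²(1 − fₕ)sₕ²/nₕ with Wₕ = Nₕ/N, N = 18081.
Medium: Wₕ = 0.54604281; term = 0.54604281²·(1 − 0.24470779)·34520/2416 = 3.2176755.
Large: Wₕ = 0.45395719; term = 0.45395719²·(1 − 0.18457602)·89470/1515 = 9.9238019.
Sum = 13.141477.

13.1415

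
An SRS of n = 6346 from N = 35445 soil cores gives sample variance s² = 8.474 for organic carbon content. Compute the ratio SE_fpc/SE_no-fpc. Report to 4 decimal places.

0.9061

f = n/N = 6346/35445 = 0.17903795.
SE_no-fpc = √(s²/n) = 0.036542158; SE_fpc = √((1−f)s²/n) = 0.033109738.
Ratio = √(1−f) = 0.90606956.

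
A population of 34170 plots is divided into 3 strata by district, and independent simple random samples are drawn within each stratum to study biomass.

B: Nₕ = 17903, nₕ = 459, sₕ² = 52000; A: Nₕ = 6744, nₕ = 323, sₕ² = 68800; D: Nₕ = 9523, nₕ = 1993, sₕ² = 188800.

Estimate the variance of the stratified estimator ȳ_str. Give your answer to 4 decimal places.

Var(ȳ_str) = Σₕ Wₕ²(1 − fₕ)sₕ²/nₕ with Wₕ = Nₕ/N, N = 34170.
B: Wₕ = 0.52393913; term = 0.52393913²·(1 − 0.02563816)·52000/459 = 30.30209.
A: Wₕ = 0.19736611; term = 0.19736611²·(1 − 0.04789442)·68800/323 = 7.8998017.
D: Wₕ = 0.27869476; term = 0.27869476²·(1 − 0.20928279)·188800/1993 = 5.817997.
Sum = 44.019889.

44.0199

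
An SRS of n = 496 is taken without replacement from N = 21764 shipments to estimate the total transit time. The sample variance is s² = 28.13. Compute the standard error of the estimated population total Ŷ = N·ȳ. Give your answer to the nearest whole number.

5124

Var(Ŷ) = N²·Var(ȳ) = N²·(1 − n/N)·s²/n.
f = 496/21764 = 0.02278993; Var(ȳ) = 0.97721007·28.13/496 = 0.055421208.
Var(Ŷ) = 21764² · 0.055421208 = 2.6251458 × 10^7.
SE(Ŷ) = √(2.6251458 × 10^7) = 5124.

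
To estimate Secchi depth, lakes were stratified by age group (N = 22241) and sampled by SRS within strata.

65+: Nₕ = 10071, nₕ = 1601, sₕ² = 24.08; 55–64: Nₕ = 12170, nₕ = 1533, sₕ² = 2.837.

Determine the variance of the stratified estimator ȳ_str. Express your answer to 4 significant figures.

Var(ȳ_str) = Σₕ Wₕ²(1 − fₕ)sₕ²/nₕ with Wₕ = Nₕ/N, N = 22241.
65+: Wₕ = 0.45281237; term = 0.45281237²·(1 − 0.15897130)·24.08/1601 = 0.002593657.
55–64: Wₕ = 0.54718763; term = 0.54718763²·(1 − 0.12596549)·2.837/1533 = 4.8430427 × 10^-4.
Sum = 0.0030779613.

0.003078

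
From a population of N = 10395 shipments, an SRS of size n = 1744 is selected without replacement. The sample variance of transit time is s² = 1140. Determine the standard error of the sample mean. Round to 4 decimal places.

Under SRS without replacement, Var(ȳ) = (1 − f)·s²/n with f = n/N = 1744/10395 = 0.16777297.
Var(ȳ) = (1 − 0.16777297)·1140/1744 = 0.83222703·0.65366972 = 0.54400162.
SE(ȳ) = √(0.54400162) = 0.7376.

0.7376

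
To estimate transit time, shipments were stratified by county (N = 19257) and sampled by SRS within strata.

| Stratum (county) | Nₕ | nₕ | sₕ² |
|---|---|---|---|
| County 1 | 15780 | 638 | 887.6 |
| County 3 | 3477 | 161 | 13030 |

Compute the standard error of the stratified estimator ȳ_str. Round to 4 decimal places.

Var(ȳ_str) = Σₕ Wₕ²(1 − fₕ)sₕ²/nₕ with Wₕ = Nₕ/N, N = 19257.
County 1: Wₕ = 0.81944228; term = 0.81944228²·(1 − 0.04043093)·887.6/638 = 0.89641599.
County 3: Wₕ = 0.18055772; term = 0.18055772²·(1 − 0.04630429)·13030/161 = 2.5162888.
Sum = 3.4127048.
SE = √(3.4127048) = 1.8474.

1.8474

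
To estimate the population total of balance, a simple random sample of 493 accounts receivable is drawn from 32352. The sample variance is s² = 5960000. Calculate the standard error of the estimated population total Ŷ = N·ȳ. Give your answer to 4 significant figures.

Var(Ŷ) = N²·Var(ȳ) = N²·(1 − n/N)·s²/n.
f = 493/32352 = 0.01523863; Var(ȳ) = 0.98476137·5960000/493 = 11905.026.
Var(Ŷ) = 32352² · 11905.026 = 1.2460418 × 10^13.
SE(Ŷ) = √(1.2460418 × 10^13) = 3.530 × 10^6.

3.530 × 10^6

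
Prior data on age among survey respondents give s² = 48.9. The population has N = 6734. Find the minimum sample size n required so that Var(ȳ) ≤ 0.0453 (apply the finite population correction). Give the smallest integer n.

931

Without fpc, n₀ = s²/D = 48.9/0.0453 = 1079.4702.
With fpc, (1 − n/N)·s²/n ≤ D requires n ≥ n₀/(1 + n₀/N) = 1079.4702/(1 + 1079.4702/6734) = 930.3360.
Rounding up, n = 931.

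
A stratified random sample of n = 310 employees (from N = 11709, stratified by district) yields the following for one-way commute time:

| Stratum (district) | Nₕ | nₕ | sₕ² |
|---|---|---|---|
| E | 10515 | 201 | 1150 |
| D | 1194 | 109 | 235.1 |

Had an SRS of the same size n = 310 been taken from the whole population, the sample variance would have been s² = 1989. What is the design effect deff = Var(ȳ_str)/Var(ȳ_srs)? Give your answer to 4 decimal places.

Var(ȳ_str) = Σ Wₕ²(1−fₕ)sₕ²/nₕ with Wₕ = Nₕ/11709:
  E: (10515/11709)²·(1−201/10515)·1150/201 = 4.5258335
  D: (1194/11709)²·(1−109/1194)·235.1/109 = 0.02038077
  → Var(ȳ_str) = 4.5462143.
Var(ȳ_srs) = (1 − 310/11709)·1989/310 = 6.2462597.
deff = 4.5462143 / 6.2462597 = 0.7278.

0.7278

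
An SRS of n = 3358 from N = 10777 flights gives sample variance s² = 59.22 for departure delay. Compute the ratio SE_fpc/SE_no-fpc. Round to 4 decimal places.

0.8297

f = n/N = 3358/10777 = 0.31158950.
SE_no-fpc = √(s²/n) = 0.13279871; SE_fpc = √((1−f)s²/n) = 0.11018376.
Ratio = √(1−f) = 0.82970507.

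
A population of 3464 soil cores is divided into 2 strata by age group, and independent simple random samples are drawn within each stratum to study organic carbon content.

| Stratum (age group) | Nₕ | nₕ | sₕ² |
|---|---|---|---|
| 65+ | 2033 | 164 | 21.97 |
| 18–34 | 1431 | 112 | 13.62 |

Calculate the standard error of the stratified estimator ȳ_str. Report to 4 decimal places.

Var(ȳ_str) = Σₕ Wₕ²(1 − fₕ)sₕ²/nₕ with Wₕ = Nₕ/N, N = 3464.
65+: Wₕ = 0.58689376; term = 0.58689376²·(1 − 0.08066896)·21.97/164 = 0.042420631.
18–34: Wₕ = 0.41310624; term = 0.41310624²·(1 − 0.07826695)·13.62/112 = 0.019128801.
Sum = 0.061549432.
SE = √(0.061549432) = 0.2481.

0.2481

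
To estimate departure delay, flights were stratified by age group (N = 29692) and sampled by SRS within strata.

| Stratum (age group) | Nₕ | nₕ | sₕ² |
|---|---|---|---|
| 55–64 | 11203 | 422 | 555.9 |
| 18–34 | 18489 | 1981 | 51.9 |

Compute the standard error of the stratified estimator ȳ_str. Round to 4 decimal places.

0.4354

Var(ȳ_str) = Σₕ Wₕ²(1 − fₕ)sₕ²/nₕ with Wₕ = Nₕ/N, N = 29692.
55–64: Wₕ = 0.37730702; term = 0.37730702²·(1 − 0.03766848)·555.9/422 = 0.18046738.
18–34: Wₕ = 0.62269298; term = 0.62269298²·(1 − 0.10714479)·51.9/1981 = 0.0090700955.
Sum = 0.18953748.
SE = √(0.18953748) = 0.4354.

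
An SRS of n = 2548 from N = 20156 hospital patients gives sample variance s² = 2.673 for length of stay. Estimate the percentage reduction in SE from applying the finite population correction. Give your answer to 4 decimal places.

6.5342

f = n/N = 2548/20156 = 0.12641397.
SE_no-fpc = √(s²/n) = 0.032389166; SE_fpc = √((1−f)s²/n) = 0.030272801.
Ratio = √(1−f) = 0.93465824. Reduction = 100·(1 − 0.93465824) = 6.5342%.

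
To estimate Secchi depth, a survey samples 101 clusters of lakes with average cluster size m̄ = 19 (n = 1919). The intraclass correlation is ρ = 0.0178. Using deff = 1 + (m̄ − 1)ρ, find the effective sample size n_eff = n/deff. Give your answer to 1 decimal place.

1453.3

deff = 1 + (19 − 1)·0.0178 = 1 + 0.3204 = 1.3204.
n_eff = 1919 / 1.3204 = 1453.3.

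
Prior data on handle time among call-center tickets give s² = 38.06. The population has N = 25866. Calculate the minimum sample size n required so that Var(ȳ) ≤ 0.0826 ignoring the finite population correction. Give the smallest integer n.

Without fpc, n₀ = s²/D = 38.06/0.0826 = 460.7748.
Rounding up, n = 461.

461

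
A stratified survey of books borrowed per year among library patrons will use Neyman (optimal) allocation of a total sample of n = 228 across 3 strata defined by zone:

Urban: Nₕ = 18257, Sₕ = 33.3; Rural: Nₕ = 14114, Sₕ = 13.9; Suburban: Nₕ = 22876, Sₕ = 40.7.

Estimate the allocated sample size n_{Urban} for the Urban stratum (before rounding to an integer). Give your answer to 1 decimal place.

Neyman allocation: nₕ = n·NₕSₕ / Σⱼ NⱼSⱼ.
Σ NⱼSⱼ = 18257·33.3 + 14114·13.9 + 22876·40.7 = 1.7351959 × 10^6.
n_{Urban} = 228·18257·33.3 / (1.7351959 × 10^6) = 79.9.

79.9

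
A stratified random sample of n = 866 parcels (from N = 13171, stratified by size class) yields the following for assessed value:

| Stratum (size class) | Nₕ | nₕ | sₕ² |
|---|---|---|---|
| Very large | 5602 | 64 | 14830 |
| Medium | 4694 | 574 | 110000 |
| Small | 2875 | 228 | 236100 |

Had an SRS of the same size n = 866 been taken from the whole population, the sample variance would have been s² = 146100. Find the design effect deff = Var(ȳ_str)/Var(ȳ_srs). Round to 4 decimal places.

0.6867

Var(ȳ_str) = Σ Wₕ²(1−fₕ)sₕ²/nₕ with Wₕ = Nₕ/13171:
  Very large: (5602/13171)²·(1−64/5602)·14830/64 = 41.439999
  Medium: (4694/13171)²·(1−574/4694)·110000/574 = 21.36405
  Small: (2875/13171)²·(1−228/2875)·236100/228 = 45.427144
  → Var(ȳ_str) = 108.23119.
Var(ȳ_srs) = (1 − 866/13171)·146100/866 = 157.61415.
deff = 108.23119 / 157.61415 = 0.6867.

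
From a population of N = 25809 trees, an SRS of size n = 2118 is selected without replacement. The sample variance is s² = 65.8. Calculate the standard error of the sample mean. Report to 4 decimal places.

Under SRS without replacement, Var(ȳ) = (1 − f)·s²/n with f = n/N = 2118/25809 = 0.08206440.
Var(ȳ) = (1 − 0.08206440)·65.8/2118 = 0.91793560·0.031067044 = 0.028517546.
SE(ȳ) = √(0.028517546) = 0.1689.

0.1689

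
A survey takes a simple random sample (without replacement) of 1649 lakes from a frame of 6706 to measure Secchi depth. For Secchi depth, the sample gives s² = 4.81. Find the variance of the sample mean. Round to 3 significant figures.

Under SRS without replacement, Var(ȳ) = (1 − f)·s²/n with f = n/N = 1649/6706 = 0.24589919.
Var(ȳ) = (1 − 0.24589919)·4.81/1649 = 0.75410081·0.0029169193 = 0.0021996512.

0.00220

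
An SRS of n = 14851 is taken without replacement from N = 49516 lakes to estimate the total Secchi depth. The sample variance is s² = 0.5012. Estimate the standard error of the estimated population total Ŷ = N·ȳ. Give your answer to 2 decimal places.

Var(Ŷ) = N²·Var(ȳ) = N²·(1 − n/N)·s²/n.
f = 14851/49516 = 0.29992326; Var(ȳ) = 0.70007674·0.5012/14851 = 2.3626588 × 10^-5.
Var(Ŷ) = 49516² · (2.3626588 × 10^-5) = 57928.478.
SE(Ŷ) = √(57928.478) = 240.68.

240.68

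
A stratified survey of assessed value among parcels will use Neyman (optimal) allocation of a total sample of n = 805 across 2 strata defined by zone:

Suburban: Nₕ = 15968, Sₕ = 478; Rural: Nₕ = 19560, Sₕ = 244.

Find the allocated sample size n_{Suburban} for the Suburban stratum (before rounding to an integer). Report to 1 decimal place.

Neyman allocation: nₕ = n·NₕSₕ / Σⱼ NⱼSⱼ.
Σ NⱼSⱼ = 15968·478 + 19560·244 = 1.2405344 × 10^7.
n_{Suburban} = 805·15968·478 / (1.2405344 × 10^7) = 495.3.

495.3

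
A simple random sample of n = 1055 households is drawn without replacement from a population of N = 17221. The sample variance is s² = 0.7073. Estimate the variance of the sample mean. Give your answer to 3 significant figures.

6.29 × 10^-4

Under SRS without replacement, Var(ȳ) = (1 − f)·s²/n with f = n/N = 1055/17221 = 0.06126241.
Var(ȳ) = (1 − 0.06126241)·0.7073/1055 = 0.93873759·6.7042654 × 10^-4 = 6.2935459 × 10^-4.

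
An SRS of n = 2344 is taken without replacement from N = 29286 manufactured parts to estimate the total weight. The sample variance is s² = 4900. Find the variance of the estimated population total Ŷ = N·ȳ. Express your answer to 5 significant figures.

1.6494 × 10^9

Var(Ŷ) = N²·Var(ȳ) = N²·(1 − n/N)·s²/n.
f = 2344/29286 = 0.08003824; Var(ȳ) = 0.91996176·4900/2344 = 1.9231282.
Var(Ŷ) = 29286² · 1.9231282 = 1.649409 × 10^9.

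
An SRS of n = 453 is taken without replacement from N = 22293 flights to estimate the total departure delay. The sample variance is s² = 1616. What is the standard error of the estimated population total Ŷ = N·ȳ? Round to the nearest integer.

41676

Var(Ŷ) = N²·Var(ȳ) = N²·(1 − n/N)·s²/n.
f = 453/22293 = 0.02032028; Var(ȳ) = 0.97967972·1616/453 = 3.4948398.
Var(Ŷ) = 22293² · 3.4948398 = 1.736858 × 10^9.
SE(Ŷ) = √(1.736858 × 10^9) = 41676.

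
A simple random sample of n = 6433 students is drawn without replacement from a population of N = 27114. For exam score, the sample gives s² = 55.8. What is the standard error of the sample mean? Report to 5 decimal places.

Under SRS without replacement, Var(ȳ) = (1 − f)·s²/n with f = n/N = 6433/27114 = 0.23725751.
Var(ȳ) = (1 − 0.23725751)·55.8/6433 = 0.76274249·0.0086740246 = 0.0066160471.
SE(ȳ) = √(0.0066160471) = 0.08134.

0.08134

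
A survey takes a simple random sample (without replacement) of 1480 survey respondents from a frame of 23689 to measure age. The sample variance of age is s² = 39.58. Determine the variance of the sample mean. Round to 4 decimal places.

Under SRS without replacement, Var(ȳ) = (1 − f)·s²/n with f = n/N = 1480/23689 = 0.06247625.
Var(ȳ) = (1 − 0.06247625)·39.58/1480 = 0.93752375·0.026743243 = 0.025072426.

0.0251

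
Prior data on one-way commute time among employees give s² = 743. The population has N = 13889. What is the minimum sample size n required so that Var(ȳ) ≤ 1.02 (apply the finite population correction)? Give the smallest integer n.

Without fpc, n₀ = s²/D = 743/1.02 = 728.4314.
With fpc, (1 − n/N)·s²/n ≤ D requires n ≥ n₀/(1 + n₀/N) = 728.4314/(1 + 728.4314/13889) = 692.1314.
Rounding up, n = 693.

693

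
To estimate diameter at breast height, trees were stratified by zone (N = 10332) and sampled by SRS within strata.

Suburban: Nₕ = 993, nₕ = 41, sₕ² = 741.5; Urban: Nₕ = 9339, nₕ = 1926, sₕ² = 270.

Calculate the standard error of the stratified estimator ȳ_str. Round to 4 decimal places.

0.5011

Var(ȳ_str) = Σₕ Wₕ²(1 − fₕ)sₕ²/nₕ with Wₕ = Nₕ/N, N = 10332.
Suburban: Wₕ = 0.09610918; term = 0.09610918²·(1 − 0.04128902)·741.5/41 = 0.16015655.
Urban: Wₕ = 0.90389082; term = 0.90389082²·(1 − 0.20623193)·270/1926 = 0.090914481.
Sum = 0.25107103.
SE = √(0.25107103) = 0.5011.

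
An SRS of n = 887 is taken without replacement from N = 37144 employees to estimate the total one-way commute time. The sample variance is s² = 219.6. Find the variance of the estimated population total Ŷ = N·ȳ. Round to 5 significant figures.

3.3342 × 10^8

Var(Ŷ) = N²·Var(ȳ) = N²·(1 − n/N)·s²/n.
f = 887/37144 = 0.02388003; Var(ȳ) = 0.97611997·219.6/887 = 0.24166397.
Var(Ŷ) = 37144² · 0.24166397 = 3.3341816 × 10^8.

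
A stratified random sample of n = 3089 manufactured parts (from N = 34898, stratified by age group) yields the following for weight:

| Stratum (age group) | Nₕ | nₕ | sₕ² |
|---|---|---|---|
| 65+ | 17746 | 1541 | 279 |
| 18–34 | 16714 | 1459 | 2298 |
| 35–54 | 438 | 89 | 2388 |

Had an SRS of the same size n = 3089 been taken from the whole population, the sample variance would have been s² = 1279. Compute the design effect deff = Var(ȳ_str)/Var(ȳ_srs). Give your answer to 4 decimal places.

Var(ȳ_str) = Σ Wₕ²(1−fₕ)sₕ²/nₕ with Wₕ = Nₕ/34898:
  65+: (17746/34898)²·(1−1541/17746)·279/1541 = 0.042751366
  18–34: (16714/34898)²·(1−1459/16714)·2298/1459 = 0.32975111
  35–54: (438/34898)²·(1−89/438)·2388/89 = 0.0033677727
  → Var(ȳ_str) = 0.37587025.
Var(ȳ_srs) = (1 − 3089/34898)·1279/3089 = 0.37740019.
deff = 0.37587025 / 0.37740019 = 0.9959.

0.9959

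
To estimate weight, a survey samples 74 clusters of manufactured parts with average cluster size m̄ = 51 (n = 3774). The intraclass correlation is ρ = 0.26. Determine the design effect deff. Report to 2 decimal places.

14.00

deff = 1 + (51 − 1)·0.26 = 1 + 13 = 14.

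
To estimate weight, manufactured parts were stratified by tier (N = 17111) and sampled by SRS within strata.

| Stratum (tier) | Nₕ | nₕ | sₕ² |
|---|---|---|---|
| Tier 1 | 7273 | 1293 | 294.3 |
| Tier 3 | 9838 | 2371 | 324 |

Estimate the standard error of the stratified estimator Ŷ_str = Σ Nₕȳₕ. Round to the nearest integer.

Var(Ŷ_str) = Σₕ Nₕ²(1 − fₕ)sₕ²/nₕ.
Tier 1: 7273²·(1 − 1293/7273)·294.3/1293 = 9.8993461 × 10^6.
Tier 3: 9838²·(1 − 2371/9838)·324/2371 = 1.0038445 × 10^7.
Sum = 1.9937791 × 10^7.
SE = √(1.9937791 × 10^7) = 4465.

4465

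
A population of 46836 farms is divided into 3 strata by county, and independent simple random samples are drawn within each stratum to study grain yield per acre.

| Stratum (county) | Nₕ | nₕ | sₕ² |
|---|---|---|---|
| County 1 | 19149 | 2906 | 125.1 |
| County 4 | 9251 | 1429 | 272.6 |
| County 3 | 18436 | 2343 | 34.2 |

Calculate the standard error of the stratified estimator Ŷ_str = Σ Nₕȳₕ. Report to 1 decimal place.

Var(Ŷ_str) = Σₕ Nₕ²(1 − fₕ)sₕ²/nₕ.
County 1: 19149²·(1 − 2906/19149)·125.1/2906 = 1.3389799 × 10^7.
County 4: 9251²·(1 − 1429/9251)·272.6/1429 = 1.3803846 × 10^7.
County 3: 18436²·(1 − 2343/18436)·34.2/2343 = 4.3306943 × 10^6.
Sum = 3.1524339 × 10^7.
SE = √(3.1524339 × 10^7) = 5614.7.

5614.7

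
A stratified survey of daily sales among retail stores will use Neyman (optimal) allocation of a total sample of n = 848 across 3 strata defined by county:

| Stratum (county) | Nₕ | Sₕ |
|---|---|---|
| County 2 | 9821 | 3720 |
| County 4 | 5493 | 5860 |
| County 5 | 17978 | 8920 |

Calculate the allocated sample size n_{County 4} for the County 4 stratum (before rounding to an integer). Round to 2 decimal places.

Neyman allocation: nₕ = n·NₕSₕ / Σⱼ NⱼSⱼ.
Σ NⱼSⱼ = 9821·3720 + 5493·5860 + 17978·8920 = 2.2908686 × 10^8.
n_{County 4} = 848·5493·5860 / (2.2908686 × 10^8) = 119.15.

119.15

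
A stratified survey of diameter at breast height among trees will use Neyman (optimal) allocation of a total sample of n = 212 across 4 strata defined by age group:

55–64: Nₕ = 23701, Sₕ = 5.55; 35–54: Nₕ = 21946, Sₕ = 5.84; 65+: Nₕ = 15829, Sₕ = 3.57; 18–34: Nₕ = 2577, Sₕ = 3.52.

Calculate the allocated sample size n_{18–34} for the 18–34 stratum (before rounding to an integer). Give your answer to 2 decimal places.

Neyman allocation: nₕ = n·NₕSₕ / Σⱼ NⱼSⱼ.
Σ NⱼSⱼ = 23701·5.55 + 21946·5.84 + 15829·3.57 + 2577·3.52 = 325285.76.
n_{18–34} = 212·2577·3.52 / 325285.76 = 5.91.

5.91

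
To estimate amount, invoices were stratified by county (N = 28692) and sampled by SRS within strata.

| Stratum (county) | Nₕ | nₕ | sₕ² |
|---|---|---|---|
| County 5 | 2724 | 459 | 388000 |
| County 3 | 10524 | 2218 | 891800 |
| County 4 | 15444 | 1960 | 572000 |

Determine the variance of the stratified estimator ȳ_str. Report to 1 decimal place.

Var(ȳ_str) = Σₕ Wₕ²(1 − fₕ)sₕ²/nₕ with Wₕ = Nₕ/N, N = 28692.
County 5: Wₕ = 0.09493936; term = 0.09493936²·(1 − 0.16850220)·388000/459 = 6.3353805.
County 3: Wₕ = 0.36679214; term = 0.36679214²·(1 − 0.21075637)·891800/2218 = 42.693037.
County 4: Wₕ = 0.53826851; term = 0.53826851²·(1 − 0.12691013)·572000/1960 = 73.823877.
Sum = 122.85229.

122.9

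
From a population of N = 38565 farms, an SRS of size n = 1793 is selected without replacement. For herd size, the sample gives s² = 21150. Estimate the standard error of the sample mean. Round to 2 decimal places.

Under SRS without replacement, Var(ȳ) = (1 − f)·s²/n with f = n/N = 1793/38565 = 0.04649293.
Var(ȳ) = (1 − 0.04649293)·21150/1793 = 0.95350707·11.795873 = 11.247448.
SE(ȳ) = √(11.247448) = 3.35.

3.35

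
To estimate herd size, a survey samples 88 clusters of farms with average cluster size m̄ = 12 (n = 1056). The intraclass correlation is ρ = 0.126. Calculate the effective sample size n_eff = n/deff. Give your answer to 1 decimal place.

deff = 1 + (12 − 1)·0.126 = 1 + 1.386 = 2.386.
n_eff = 1056 / 2.386 = 442.6.

442.6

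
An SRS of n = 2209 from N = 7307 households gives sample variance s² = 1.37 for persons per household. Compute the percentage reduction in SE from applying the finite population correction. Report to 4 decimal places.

16.4723

f = n/N = 2209/7307 = 0.30231285.
SE_no-fpc = √(s²/n) = 0.024903617; SE_fpc = √((1−f)s²/n) = 0.020801411.
Ratio = √(1−f) = 0.83527669. Reduction = 100·(1 − 0.83527669) = 16.4723%.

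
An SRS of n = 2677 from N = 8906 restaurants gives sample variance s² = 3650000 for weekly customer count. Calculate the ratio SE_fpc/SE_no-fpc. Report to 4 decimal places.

0.8363

f = n/N = 2677/8906 = 0.30058388.
SE_no-fpc = √(s²/n) = 36.925148; SE_fpc = √((1−f)s²/n) = 30.880908.
Ratio = √(1−f) = 0.83631102.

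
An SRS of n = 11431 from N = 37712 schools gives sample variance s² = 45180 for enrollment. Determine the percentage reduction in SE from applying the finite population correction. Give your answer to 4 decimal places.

f = n/N = 11431/37712 = 0.30311307.
SE_no-fpc = √(s²/n) = 1.9880669; SE_fpc = √((1−f)s²/n) = 1.6596334.
Ratio = √(1−f) = 0.83479754. Reduction = 100·(1 − 0.83479754) = 16.5202%.

16.5202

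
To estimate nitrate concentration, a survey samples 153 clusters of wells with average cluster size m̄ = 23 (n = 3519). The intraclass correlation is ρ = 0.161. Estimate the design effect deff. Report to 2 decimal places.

deff = 1 + (23 − 1)·0.161 = 1 + 3.542 = 4.542.

4.54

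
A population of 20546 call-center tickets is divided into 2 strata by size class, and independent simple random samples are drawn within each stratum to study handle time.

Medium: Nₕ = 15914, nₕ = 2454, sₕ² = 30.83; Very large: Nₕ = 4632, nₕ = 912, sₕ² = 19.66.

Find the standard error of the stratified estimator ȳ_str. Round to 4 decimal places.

Var(ȳ_str) = Σₕ Wₕ²(1 − fₕ)sₕ²/nₕ with Wₕ = Nₕ/N, N = 20546.
Medium: Wₕ = 0.77455466; term = 0.77455466²·(1 − 0.15420385)·30.83/2454 = 0.006374833.
Very large: Wₕ = 0.22544534; term = 0.22544534²·(1 − 0.19689119)·19.66/912 = 8.7992488 × 10^-4.
Sum = 0.0072547579.
SE = √(0.0072547579) = 0.0852.

0.0852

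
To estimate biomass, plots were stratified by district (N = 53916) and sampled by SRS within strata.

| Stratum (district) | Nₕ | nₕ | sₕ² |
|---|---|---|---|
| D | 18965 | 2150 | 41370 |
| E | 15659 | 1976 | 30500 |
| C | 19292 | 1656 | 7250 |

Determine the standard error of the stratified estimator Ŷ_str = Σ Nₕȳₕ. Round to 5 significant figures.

Var(Ŷ_str) = Σₕ Nₕ²(1 − fₕ)sₕ²/nₕ.
D: 18965²·(1 − 2150/18965)·41370/2150 = 6.1361615 × 10^9.
E: 15659²·(1 − 1976/15659)·30500/1976 = 3.3071832 × 10^9.
C: 19292²·(1 − 1656/19292)·7250/1656 = 1.4895498 × 10^9.
Sum = 1.0932895 × 10^10.
SE = √(1.0932895 × 10^10) = 104560.

104560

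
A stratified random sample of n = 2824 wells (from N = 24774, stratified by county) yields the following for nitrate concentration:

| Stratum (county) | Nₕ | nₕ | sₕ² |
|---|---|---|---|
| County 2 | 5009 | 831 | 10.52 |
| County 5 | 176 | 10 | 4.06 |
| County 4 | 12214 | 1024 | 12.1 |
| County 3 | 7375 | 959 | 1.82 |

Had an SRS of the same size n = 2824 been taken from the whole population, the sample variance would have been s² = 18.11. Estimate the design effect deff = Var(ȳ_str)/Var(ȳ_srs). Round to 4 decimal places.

0.5682

Var(ȳ_str) = Σ Wₕ²(1−fₕ)sₕ²/nₕ with Wₕ = Nₕ/24774:
  County 2: (5009/24774)²·(1−831/5009)·10.52/831 = 4.3166011 × 10^-4
  County 5: (176/24774)²·(1−10/176)·4.06/10 = 1.9326558 × 10^-5
  County 4: (12214/24774)²·(1−1024/12214)·12.1/1024 = 0.0026313653
  County 3: (7375/24774)²·(1−959/7375)·1.82/959 = 1.4631434 × 10^-4
  → Var(ȳ_str) = 0.0032286663.
Var(ȳ_srs) = (1 − 2824/24774)·18.11/2824 = 0.0056818812.
deff = 0.0032286663 / 0.0056818812 = 0.5682.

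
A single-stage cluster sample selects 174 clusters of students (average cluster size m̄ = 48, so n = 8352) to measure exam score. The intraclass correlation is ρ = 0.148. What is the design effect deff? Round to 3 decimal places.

deff = 1 + (48 − 1)·0.148 = 1 + 6.956 = 7.956.

7.956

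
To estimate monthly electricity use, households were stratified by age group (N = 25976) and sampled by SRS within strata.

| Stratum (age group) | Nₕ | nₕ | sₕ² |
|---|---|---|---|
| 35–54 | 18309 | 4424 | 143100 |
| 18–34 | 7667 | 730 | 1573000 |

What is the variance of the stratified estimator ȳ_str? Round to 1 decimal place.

182.0

Var(ȳ_str) = Σₕ Wₕ²(1 − fₕ)sₕ²/nₕ with Wₕ = Nₕ/N, N = 25976.
35–54: Wₕ = 0.70484293; term = 0.70484293²·(1 − 0.24162980)·143100/4424 = 12.186822.
18–34: Wₕ = 0.29515707; term = 0.29515707²·(1 − 0.09521325)·1573000/730 = 169.84723.
Sum = 182.03405.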